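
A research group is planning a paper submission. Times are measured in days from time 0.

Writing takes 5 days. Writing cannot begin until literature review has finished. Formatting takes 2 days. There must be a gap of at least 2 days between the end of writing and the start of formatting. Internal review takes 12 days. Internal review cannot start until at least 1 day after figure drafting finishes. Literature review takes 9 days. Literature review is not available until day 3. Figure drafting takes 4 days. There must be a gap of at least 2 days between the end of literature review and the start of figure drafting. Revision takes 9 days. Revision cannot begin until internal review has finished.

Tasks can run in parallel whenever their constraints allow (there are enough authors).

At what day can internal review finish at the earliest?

31

Literature review cannot begin until its own release at day 3. It runs from day 3 to 3 + 9 = day 12.
Figure drafting cannot begin until literature review (finishes day 12, plus 2-day gap → day 14). It runs from day 14 to 14 + 4 = day 18.
After figure drafting (finishes day 18, plus 1-day gap → day 19), internal review can start at day 19 and finishes at day 31.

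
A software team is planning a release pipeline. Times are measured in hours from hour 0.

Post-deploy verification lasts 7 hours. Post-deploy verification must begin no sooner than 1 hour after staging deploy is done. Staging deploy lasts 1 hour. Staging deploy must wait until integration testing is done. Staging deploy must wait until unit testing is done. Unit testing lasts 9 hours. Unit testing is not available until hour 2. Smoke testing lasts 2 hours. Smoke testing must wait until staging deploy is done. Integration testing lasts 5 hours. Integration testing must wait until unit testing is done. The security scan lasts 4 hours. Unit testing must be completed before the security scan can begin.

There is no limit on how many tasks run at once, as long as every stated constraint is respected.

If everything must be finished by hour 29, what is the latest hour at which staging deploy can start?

20

To finish by hour 29, smoke testing (duration 2) must start no later than hour 27.
Post-deploy verification must finish by hour 29; it takes 7 hours, so it must start by 29 − 7 = hour 22.
Staging deploy must finish in time for smoke testing (must start by hour 27); post-deploy verification (must start by hour 22, minus 1-hour gap → hour 21). The tightest is hour 21, so staging deploy must start by 21 − 1 = hour 20.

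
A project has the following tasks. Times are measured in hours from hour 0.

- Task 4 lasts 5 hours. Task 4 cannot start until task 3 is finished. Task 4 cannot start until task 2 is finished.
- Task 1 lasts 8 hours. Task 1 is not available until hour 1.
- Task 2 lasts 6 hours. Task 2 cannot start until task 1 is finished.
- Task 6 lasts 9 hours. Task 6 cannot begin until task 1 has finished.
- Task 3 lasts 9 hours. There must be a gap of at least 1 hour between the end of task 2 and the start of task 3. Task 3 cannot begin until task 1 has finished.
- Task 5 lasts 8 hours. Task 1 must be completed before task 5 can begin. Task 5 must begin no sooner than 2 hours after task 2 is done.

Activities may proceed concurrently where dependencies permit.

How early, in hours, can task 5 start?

17

Task 1 cannot begin until its own release at hour 1. It runs from hour 1 to 1 + 8 = hour 9.
Task 2 cannot begin until task 1 (finishes hour 9). It runs from hour 9 to 9 + 6 = hour 15.
Task 5 waits on task 1 (finishes hour 9); task 2 (finishes hour 15, plus 2-hour gap → hour 17). The latest of these is hour 17, which is the earliest task 5 can start.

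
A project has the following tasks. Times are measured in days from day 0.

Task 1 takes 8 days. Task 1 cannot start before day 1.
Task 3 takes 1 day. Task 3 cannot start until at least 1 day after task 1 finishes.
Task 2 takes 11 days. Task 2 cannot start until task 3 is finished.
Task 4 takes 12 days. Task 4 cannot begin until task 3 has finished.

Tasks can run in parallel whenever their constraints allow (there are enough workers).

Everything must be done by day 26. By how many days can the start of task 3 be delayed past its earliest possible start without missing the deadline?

Task 1 waits on its own release at day 1, so it starts at day 1 and finishes at 1 + 8 = day 9.
Task 3 cannot begin until task 1 (finishes day 9, plus 1-day gap → day 10). It runs from day 10 to 10 + 1 = day 11.

Working backward from the deadline:
Nothing follows task 2; the deadline of day 26 is its only limit. It must start by 26 − 11 = day 15.
Nothing follows task 4; the deadline of day 26 is its only limit. It must start by 26 − 12 = day 14.
Task 3 feeds task 2 (must start by day 15); task 4 (must start by day 14). Taking the minimum, task 3 must finish by day 14 and start by 14 − 1 = day 13.
So task 3 can start as early as day 10 and as late as day 13, giving 13 − 10 = 3 days of slack.

3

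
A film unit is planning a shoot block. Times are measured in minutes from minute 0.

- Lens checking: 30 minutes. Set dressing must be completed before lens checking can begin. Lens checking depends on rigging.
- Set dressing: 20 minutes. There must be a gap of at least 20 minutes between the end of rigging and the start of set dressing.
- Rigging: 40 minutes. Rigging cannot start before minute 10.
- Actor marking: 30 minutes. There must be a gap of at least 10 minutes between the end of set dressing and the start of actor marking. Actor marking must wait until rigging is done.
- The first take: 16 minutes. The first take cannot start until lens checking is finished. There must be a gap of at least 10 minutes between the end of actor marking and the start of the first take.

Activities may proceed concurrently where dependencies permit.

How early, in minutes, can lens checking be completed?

Rigging cannot begin until its own release at minute 10. It runs from minute 10 to 10 + 40 = minute 50.
Set dressing waits on rigging (finishes minute 50, plus 20-minute gap → minute 70), so it starts at minute 70 and finishes at 70 + 20 = minute 90.
Lens checking cannot start until set dressing (finishes minute 90); rigging (finishes minute 50). The controlling bound is minute 90, so lens checking finishes at 90 + 30 = minute 120.

120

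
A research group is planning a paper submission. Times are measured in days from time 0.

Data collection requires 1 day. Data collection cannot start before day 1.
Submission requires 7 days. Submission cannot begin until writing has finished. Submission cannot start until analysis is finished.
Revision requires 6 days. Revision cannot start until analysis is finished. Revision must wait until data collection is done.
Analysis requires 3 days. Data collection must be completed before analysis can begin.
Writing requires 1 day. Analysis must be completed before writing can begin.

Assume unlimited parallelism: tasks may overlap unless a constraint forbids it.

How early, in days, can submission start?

Data collection cannot begin until its own release at day 1. It runs from day 1 to 1 + 1 = day 2.
Analysis waits on data collection (finishes day 2), so it starts at day 2 and finishes at 2 + 3 = day 5.
After analysis (finishes day 5), writing can start at day 5 and finishes at day 6.
Submission waits on writing (finishes day 6); analysis (finishes day 5). The latest of these is day 6, which is the earliest submission can start.

6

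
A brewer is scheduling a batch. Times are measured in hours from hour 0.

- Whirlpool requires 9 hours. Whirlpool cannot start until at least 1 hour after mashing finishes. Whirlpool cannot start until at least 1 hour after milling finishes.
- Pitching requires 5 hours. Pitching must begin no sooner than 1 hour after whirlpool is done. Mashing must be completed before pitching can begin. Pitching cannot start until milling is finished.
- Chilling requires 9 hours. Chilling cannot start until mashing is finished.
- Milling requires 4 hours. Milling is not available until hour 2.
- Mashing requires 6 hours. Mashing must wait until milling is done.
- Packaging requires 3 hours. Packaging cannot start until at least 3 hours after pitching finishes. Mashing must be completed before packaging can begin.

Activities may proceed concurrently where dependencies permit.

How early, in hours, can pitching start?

Milling cannot begin until its own release at hour 2. It runs from hour 2 to 2 + 4 = hour 6.
After milling (finishes hour 6), mashing can start at hour 6 and finishes at hour 12.
For whirlpool: mashing (finishes hour 12, plus 1-hour gap → hour 13); milling (finishes hour 6, plus 1-hour gap → hour 7). Taking the maximum gives a start of hour 13, and it finishes at 13 + 9 = hour 22.
Pitching waits on whirlpool (finishes hour 22, plus 1-hour gap → hour 23); mashing (finishes hour 12); milling (finishes hour 6). The latest of these is hour 23, which is the earliest pitching can start.

23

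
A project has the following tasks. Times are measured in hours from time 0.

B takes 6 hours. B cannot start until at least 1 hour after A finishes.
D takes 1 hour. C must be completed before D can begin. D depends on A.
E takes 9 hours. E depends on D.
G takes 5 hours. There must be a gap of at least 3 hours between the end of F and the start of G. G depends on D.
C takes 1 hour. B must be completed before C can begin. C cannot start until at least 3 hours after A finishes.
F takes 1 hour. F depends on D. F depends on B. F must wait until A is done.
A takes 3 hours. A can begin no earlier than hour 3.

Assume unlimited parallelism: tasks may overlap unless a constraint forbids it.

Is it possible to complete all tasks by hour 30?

Yes

After its own release at hour 3, A can start at hour 3 and finishes at hour 6.
B waits on A (finishes hour 6, plus 1-hour gap → hour 7), so it starts at hour 7 and finishes at 7 + 6 = hour 13.
For C: B (finishes hour 13); A (finishes hour 6, plus 3-hour gap → hour 9). Taking the maximum gives a start of hour 13, and it finishes at 13 + 1 = hour 14.
D cannot start until C (finishes hour 14); A (finishes hour 6). The controlling bound is hour 14, so D finishes at 14 + 1 = hour 15.
F has to wait for D (finishes hour 15); B (finishes hour 13); A (finishes hour 6). The latest of these is hour 15, so F runs hour 15 to 15 + 1 = hour 16.
G cannot start until F (finishes hour 16, plus 3-hour gap → hour 19); D (finishes hour 15). The controlling bound is hour 19, so G finishes at 19 + 5 = hour 24.
E waits on D (finishes hour 15), so it starts at hour 15 and finishes at 15 + 9 = hour 24.
Every task is finished by hour 24, which is no later than the deadline of 30, so the schedule is feasible.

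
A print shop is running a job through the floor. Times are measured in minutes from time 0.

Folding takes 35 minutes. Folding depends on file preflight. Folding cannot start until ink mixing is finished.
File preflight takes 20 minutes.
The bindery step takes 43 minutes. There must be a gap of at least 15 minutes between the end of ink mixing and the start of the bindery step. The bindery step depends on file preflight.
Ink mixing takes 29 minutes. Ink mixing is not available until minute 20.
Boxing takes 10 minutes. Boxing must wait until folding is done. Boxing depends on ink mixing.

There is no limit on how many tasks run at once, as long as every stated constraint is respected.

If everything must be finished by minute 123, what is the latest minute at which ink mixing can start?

36

Boxing must finish by minute 123; it takes 10 minutes, so it must start by 123 − 10 = minute 113.
Folding has to be done before boxing (must start by minute 113). That means finishing by minute 113, i.e. starting by 113 − 35 = minute 78.
Nothing follows the bindery step; the deadline of minute 123 is its only limit. It must start by 123 − 43 = minute 80.
Ink mixing must finish in time for folding (must start by minute 78); the bindery step (must start by minute 80, minus 15-minute gap → minute 65); boxing (must start by minute 113). The tightest is minute 65, so ink mixing must start by 65 − 29 = minute 36.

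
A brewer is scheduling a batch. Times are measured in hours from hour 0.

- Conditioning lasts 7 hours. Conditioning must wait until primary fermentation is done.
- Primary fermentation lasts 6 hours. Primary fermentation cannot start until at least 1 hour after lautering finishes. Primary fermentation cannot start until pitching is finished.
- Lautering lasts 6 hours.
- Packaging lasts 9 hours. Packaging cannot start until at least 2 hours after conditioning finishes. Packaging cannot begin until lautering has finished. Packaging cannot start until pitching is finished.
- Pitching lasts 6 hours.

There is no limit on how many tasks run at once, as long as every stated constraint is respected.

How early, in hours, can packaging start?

Pitching can start immediately at hour 0; it finishes at hour 6.
Lautering has no prerequisites, so it starts at hour 0 and finishes at hour 6.
Primary fermentation has to wait for lautering (finishes hour 6, plus 1-hour gap → hour 7); pitching (finishes hour 6). The latest of these is hour 7, so primary fermentation runs hour 7 to 7 + 6 = hour 13.
After primary fermentation (finishes hour 13), conditioning can start at hour 13 and finishes at hour 20.
Packaging waits on conditioning (finishes hour 20, plus 2-hour gap → hour 22); lautering (finishes hour 6); pitching (finishes hour 6). The latest of these is hour 22, which is the earliest packaging can start.

22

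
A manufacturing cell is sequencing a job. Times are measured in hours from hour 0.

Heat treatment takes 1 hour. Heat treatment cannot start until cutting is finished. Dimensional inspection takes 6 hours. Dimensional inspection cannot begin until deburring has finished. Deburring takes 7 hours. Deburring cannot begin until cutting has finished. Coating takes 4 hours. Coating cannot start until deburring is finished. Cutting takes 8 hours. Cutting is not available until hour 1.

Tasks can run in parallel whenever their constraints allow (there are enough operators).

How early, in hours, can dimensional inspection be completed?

After its own release at hour 1, cutting can start at hour 1 and finishes at hour 9.
Deburring waits on cutting (finishes hour 9), so it starts at hour 9 and finishes at 9 + 7 = hour 16.
Dimensional inspection cannot begin until deburring (finishes hour 16). It runs from hour 16 to 16 + 6 = hour 22.

22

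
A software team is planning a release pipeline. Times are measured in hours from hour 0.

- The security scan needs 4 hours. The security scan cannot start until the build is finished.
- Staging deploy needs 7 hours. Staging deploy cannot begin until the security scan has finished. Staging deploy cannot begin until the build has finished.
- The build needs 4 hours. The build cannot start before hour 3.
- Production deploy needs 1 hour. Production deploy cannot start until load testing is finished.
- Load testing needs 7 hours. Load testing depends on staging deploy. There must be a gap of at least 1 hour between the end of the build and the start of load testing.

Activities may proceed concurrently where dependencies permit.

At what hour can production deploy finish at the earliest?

The build cannot begin until its own release at hour 3. It runs from hour 3 to 3 + 4 = hour 7.
The security scan cannot begin until the build (finishes hour 7). It runs from hour 7 to 7 + 4 = hour 11.
Staging deploy cannot start until the security scan (finishes hour 11); the build (finishes hour 7). The controlling bound is hour 11, so staging deploy finishes at 11 + 7 = hour 18.
Load testing needs all of staging deploy (finishes hour 18); the build (finishes hour 7, plus 1-hour gap → hour 8). That puts its earliest start at hour 18; it finishes at 18 + 7 = hour 25.
Production deploy cannot begin until load testing (finishes hour 25). It runs from hour 25 to 25 + 1 = hour 26.

26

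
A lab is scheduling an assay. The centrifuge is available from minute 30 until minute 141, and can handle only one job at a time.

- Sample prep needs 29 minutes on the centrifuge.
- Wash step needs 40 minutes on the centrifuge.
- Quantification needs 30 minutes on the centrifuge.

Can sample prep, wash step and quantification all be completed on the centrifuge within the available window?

The centrifuge window is 141 − 30 = 111 minutes.
Running back to back, the jobs need 29 + 40 + 30 = 99 minutes on the centrifuge.
Since 99 ≤ 111, they fit within the window.

Yes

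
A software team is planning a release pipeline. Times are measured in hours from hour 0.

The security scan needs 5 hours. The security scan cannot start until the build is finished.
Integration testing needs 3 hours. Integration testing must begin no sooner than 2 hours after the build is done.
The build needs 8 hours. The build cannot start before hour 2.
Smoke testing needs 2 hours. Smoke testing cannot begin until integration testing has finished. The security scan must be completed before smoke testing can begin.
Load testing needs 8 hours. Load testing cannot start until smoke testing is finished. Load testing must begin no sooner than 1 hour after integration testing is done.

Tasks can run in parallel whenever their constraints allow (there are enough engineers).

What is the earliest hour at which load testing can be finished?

The build cannot begin until its own release at hour 2. It runs from hour 2 to 2 + 8 = hour 10.
The security scan waits on the build (finishes hour 10), so it starts at hour 10 and finishes at 10 + 5 = hour 15.
Integration testing waits on the build (finishes hour 10, plus 2-hour gap → hour 12), so it starts at hour 12 and finishes at 12 + 3 = hour 15.
For smoke testing: integration testing (finishes hour 15); the security scan (finishes hour 15). Taking the maximum gives a start of hour 15, and it finishes at 15 + 2 = hour 17.
Load testing has to wait for smoke testing (finishes hour 17); integration testing (finishes hour 15, plus 1-hour gap → hour 16). The latest of these is hour 17, so load testing runs hour 17 to 17 + 8 = hour 25.

25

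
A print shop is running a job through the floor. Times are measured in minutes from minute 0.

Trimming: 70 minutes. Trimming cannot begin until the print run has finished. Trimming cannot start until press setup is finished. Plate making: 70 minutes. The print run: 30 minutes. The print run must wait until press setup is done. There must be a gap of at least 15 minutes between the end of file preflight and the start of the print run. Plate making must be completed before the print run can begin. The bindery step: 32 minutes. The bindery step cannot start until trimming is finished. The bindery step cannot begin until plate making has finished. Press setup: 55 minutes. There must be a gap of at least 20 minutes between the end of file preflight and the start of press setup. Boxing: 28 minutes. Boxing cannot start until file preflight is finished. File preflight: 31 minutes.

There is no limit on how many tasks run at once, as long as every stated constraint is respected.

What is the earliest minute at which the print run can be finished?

Plate making has no prerequisites, so it starts at minute 0 and finishes at minute 70.
Nothing blocks file preflight, so it runs from minute 0 to minute 31.
Press setup cannot begin until file preflight (finishes minute 31, plus 20-minute gap → minute 51). It runs from minute 51 to 51 + 55 = minute 106.
The print run cannot start until press setup (finishes minute 106); file preflight (finishes minute 31, plus 15-minute gap → minute 46); plate making (finishes minute 70). The controlling bound is minute 106, so the print run finishes at 106 + 30 = minute 136.

136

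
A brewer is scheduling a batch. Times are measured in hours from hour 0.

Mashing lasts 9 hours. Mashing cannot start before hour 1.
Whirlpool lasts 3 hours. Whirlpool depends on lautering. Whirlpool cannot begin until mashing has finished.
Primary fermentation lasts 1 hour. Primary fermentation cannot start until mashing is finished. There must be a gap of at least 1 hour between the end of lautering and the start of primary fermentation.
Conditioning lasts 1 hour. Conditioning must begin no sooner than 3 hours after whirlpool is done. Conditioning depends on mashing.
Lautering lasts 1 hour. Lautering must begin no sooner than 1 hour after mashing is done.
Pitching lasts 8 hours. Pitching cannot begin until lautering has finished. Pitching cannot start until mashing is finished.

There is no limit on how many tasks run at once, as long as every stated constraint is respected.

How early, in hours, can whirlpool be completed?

Mashing cannot begin until its own release at hour 1. It runs from hour 1 to 1 + 9 = hour 10.
After mashing (finishes hour 10, plus 1-hour gap → hour 11), lautering can start at hour 11 and finishes at hour 12.
Whirlpool cannot start until lautering (finishes hour 12); mashing (finishes hour 10). The controlling bound is hour 12, so whirlpool finishes at 12 + 3 = hour 15.

15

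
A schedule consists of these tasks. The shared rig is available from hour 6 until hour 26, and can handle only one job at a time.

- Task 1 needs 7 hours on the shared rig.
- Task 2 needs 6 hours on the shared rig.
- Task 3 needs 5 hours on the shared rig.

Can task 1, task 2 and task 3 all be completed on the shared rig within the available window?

The shared rig window is 26 − 6 = 20 hours.
Running back to back, the jobs need 7 + 6 + 5 = 18 hours on the shared rig.
Since 18 ≤ 20, they fit within the window.

Yes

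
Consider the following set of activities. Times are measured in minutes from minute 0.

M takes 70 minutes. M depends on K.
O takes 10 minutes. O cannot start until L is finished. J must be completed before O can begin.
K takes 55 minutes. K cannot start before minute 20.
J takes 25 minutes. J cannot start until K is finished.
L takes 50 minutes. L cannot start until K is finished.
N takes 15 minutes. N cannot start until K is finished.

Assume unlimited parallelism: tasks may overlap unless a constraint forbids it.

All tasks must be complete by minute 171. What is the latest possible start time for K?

To finish by minute 171, O (duration 10) must start no later than minute 161.
J feeds into O (must start by minute 161); so J must finish by minute 161 and therefore start by minute 136.
L feeds into O (must start by minute 161); so L must finish by minute 161 and therefore start by minute 111.
To finish by minute 171, M (duration 70) must start no later than minute 101.
N must finish by minute 171; it takes 15 minutes, so it must start by 171 − 15 = minute 156.
For K: J (must start by minute 136); L (must start by minute 111); M (must start by minute 101); N (must start by minute 156). The most restrictive is minute 101; with a 55-minute duration, K must start by minute 46.

46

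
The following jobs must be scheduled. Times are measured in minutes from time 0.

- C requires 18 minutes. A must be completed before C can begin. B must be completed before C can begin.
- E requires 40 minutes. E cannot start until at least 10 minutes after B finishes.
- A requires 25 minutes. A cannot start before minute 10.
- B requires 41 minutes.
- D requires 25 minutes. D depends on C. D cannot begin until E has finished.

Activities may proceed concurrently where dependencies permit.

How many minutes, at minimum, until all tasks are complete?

B has no prerequisites, so it starts at minute 0 and finishes at minute 41.
E cannot begin until B (finishes minute 41, plus 10-minute gap → minute 51). It runs from minute 51 to 51 + 40 = minute 91.
A waits on its own release at minute 10, so it starts at minute 10 and finishes at 10 + 25 = minute 35.
C needs all of A (finishes minute 35); B (finishes minute 41). That puts its earliest start at minute 41; it finishes at 41 + 18 = minute 59.
D needs all of C (finishes minute 59); E (finishes minute 91). That puts its earliest start at minute 91; it finishes at 91 + 25 = minute 116.
All tasks are finished once the last one completes. Finish times: A at 35, B at 41, C at 59, D at 116, E at 91. The latest is minute 116.

116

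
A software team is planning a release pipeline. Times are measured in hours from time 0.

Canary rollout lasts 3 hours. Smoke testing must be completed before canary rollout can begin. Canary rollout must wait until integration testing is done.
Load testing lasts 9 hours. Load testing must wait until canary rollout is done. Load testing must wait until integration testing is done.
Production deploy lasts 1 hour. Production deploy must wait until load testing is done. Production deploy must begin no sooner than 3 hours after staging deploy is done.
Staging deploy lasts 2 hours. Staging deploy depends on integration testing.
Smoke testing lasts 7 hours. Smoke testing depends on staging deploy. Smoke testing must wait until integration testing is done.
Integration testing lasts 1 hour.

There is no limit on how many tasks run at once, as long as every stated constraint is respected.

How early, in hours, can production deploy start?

Integration testing can start immediately at hour 0; it finishes at hour 1.
Staging deploy cannot begin until integration testing (finishes hour 1). It runs from hour 1 to 1 + 2 = hour 3.
For smoke testing: staging deploy (finishes hour 3); integration testing (finishes hour 1). Taking the maximum gives a start of hour 3, and it finishes at 3 + 7 = hour 10.
Canary rollout needs all of smoke testing (finishes hour 10); integration testing (finishes hour 1). That puts its earliest start at hour 10; it finishes at 10 + 3 = hour 13.
Load testing needs all of canary rollout (finishes hour 13); integration testing (finishes hour 1). That puts its earliest start at hour 13; it finishes at 13 + 9 = hour 22.
Production deploy waits on load testing (finishes hour 22); staging deploy (finishes hour 3, plus 3-hour gap → hour 6). The latest of these is hour 22, which is the earliest production deploy can start.

22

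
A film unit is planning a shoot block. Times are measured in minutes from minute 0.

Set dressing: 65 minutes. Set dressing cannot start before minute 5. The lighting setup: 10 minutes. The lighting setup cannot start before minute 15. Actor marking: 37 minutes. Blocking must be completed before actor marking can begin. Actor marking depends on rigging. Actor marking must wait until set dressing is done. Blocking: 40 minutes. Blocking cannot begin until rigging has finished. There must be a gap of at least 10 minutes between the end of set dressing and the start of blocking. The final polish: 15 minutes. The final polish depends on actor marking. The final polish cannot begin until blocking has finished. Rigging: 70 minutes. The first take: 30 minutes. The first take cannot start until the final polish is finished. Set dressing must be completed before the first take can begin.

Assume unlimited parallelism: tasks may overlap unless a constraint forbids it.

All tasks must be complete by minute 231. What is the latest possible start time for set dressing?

The first take has no dependents, so it just needs to finish by minute 231. Starting by 231 − 30 = minute 201 achieves that.
The final polish feeds into the first take (must start by minute 201); so the final polish must finish by minute 201 and therefore start by minute 186.
Actor marking feeds into the final polish (must start by minute 186); so actor marking must finish by minute 186 and therefore start by minute 149.
Blocking has several dependents: actor marking (must start by minute 149); the final polish (must start by minute 186). The earliest of those limits is minute 149, so blocking must start by 149 − 40 = minute 109.
Set dressing has several dependents: blocking (must start by minute 109, minus 10-minute gap → minute 99); actor marking (must start by minute 149); the first take (must start by minute 201). The earliest of those limits is minute 99, so set dressing must start by 99 − 65 = minute 34.

34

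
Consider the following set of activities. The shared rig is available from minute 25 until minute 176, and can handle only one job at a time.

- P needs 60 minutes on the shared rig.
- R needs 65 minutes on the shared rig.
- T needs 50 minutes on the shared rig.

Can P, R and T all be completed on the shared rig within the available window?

No

The shared rig window is 176 − 25 = 151 minutes.
Running back to back, the jobs need 60 + 65 + 50 = 175 minutes on the shared rig.
Since 175 > 151, they cannot all fit.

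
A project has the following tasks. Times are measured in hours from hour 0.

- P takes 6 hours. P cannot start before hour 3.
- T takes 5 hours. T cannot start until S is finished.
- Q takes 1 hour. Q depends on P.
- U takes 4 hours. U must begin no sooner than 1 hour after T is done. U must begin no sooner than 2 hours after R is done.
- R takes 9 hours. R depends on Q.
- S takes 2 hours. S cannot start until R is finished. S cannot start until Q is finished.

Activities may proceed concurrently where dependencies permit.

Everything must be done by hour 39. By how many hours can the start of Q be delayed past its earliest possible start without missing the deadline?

8

P waits on its own release at hour 3, so it starts at hour 3 and finishes at 3 + 6 = hour 9.
Q cannot begin until P (finishes hour 9). It runs from hour 9 to 9 + 1 = hour 10.

Working backward from the deadline:
Nothing follows U; the deadline of hour 39 is its only limit. It must start by 39 − 4 = hour 35.
Since U (must start by hour 35, minus 1-hour gap → hour 34) depends on it, T must finish by hour 34. Backing off its 5-hour duration gives a latest start of hour 29.
S has to be done before T (must start by hour 29). That means finishing by hour 29, i.e. starting by 29 − 2 = hour 27.
For R: S (must start by hour 27); U (must start by hour 35, minus 2-hour gap → hour 33). The most restrictive is hour 27; with a 9-hour duration, R must start by hour 18.
Q has several dependents: R (must start by hour 18); S (must start by hour 27). The earliest of those limits is hour 18, so Q must start by 18 − 1 = hour 17.
So Q can start as early as hour 9 and as late as hour 17, giving 17 − 9 = 8 hours of slack.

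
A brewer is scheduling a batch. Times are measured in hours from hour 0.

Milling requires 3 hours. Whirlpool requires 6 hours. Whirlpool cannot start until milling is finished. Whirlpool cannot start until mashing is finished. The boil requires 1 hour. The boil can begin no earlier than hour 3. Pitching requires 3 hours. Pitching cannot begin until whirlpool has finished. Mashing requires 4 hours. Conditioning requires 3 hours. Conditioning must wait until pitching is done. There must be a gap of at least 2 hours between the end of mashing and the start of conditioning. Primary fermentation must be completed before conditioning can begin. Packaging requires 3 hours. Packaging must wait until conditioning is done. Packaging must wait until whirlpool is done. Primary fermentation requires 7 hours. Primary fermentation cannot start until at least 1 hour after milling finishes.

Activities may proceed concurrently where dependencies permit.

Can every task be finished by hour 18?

No

The boil cannot begin until its own release at hour 3. It runs from hour 3 to 3 + 1 = hour 4.
Mashing has no prerequisites, so it starts at hour 0 and finishes at hour 4.
Milling can start immediately at hour 0; it finishes at hour 3.
Primary fermentation cannot begin until milling (finishes hour 3, plus 1-hour gap → hour 4). It runs from hour 4 to 4 + 7 = hour 11.
For whirlpool: milling (finishes hour 3); mashing (finishes hour 4). Taking the maximum gives a start of hour 4, and it finishes at 4 + 6 = hour 10.
Pitching cannot begin until whirlpool (finishes hour 10). It runs from hour 10 to 10 + 3 = hour 13.
Conditioning has to wait for pitching (finishes hour 13); mashing (finishes hour 4, plus 2-hour gap → hour 6); primary fermentation (finishes hour 11). The latest of these is hour 13, so conditioning runs hour 13 to 13 + 3 = hour 16.
Packaging needs all of conditioning (finishes hour 16); whirlpool (finishes hour 10). That puts its earliest start at hour 16; it finishes at 16 + 3 = hour 19.
The earliest everything can be done is hour 19, which is after the deadline of 18, so it is not possible.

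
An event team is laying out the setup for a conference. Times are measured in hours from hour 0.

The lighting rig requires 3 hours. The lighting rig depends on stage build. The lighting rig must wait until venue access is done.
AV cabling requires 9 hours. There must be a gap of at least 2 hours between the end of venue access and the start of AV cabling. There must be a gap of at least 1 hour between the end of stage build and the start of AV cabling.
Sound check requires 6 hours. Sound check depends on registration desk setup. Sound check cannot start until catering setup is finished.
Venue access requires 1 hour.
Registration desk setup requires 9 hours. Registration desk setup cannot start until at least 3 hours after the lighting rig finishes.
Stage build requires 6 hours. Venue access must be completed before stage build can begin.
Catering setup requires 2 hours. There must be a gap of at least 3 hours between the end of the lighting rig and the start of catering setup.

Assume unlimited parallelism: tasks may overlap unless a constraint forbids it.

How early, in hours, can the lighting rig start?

7

Venue access can start immediately at hour 0; it finishes at hour 1.
Stage build cannot begin until venue access (finishes hour 1). It runs from hour 1 to 1 + 6 = hour 7.
The lighting rig waits on stage build (finishes hour 7); venue access (finishes hour 1). The latest of these is hour 7, which is the earliest the lighting rig can start.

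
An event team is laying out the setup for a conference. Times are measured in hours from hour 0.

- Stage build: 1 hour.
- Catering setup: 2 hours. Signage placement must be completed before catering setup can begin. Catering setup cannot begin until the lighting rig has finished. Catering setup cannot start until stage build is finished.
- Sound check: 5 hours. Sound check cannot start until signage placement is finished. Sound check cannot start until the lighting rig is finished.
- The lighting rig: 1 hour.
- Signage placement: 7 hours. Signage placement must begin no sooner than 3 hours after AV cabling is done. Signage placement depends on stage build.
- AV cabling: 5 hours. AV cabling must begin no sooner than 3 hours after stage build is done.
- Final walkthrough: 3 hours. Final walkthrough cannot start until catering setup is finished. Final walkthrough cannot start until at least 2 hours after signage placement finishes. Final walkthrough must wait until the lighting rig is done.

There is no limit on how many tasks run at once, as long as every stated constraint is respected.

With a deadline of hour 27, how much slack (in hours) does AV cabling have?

3

Stage build has no prerequisites, so it starts at hour 0 and finishes at hour 1.
AV cabling waits on stage build (finishes hour 1, plus 3-hour gap → hour 4), so it starts at hour 4 and finishes at 4 + 5 = hour 9.

Working backward from the deadline:
Nothing follows final walkthrough; the deadline of hour 27 is its only limit. It must start by 27 − 3 = hour 24.
Catering setup must finish before final walkthrough (must start by hour 24). With a 2-hour duration, catering setup must start by 24 − 2 = hour 22.
To finish by hour 27, sound check (duration 5) must start no later than hour 22.
Signage placement feeds catering setup (must start by hour 22); sound check (must start by hour 22); final walkthrough (must start by hour 24, minus 2-hour gap → hour 22). Taking the minimum, signage placement must finish by hour 22 and start by 22 − 7 = hour 15.
Since signage placement (must start by hour 15, minus 3-hour gap → hour 12) depends on it, AV cabling must finish by hour 12. Backing off its 5-hour duration gives a latest start of hour 7.
So AV cabling can start as early as hour 4 and as late as hour 7, giving 7 − 4 = 3 hours of slack.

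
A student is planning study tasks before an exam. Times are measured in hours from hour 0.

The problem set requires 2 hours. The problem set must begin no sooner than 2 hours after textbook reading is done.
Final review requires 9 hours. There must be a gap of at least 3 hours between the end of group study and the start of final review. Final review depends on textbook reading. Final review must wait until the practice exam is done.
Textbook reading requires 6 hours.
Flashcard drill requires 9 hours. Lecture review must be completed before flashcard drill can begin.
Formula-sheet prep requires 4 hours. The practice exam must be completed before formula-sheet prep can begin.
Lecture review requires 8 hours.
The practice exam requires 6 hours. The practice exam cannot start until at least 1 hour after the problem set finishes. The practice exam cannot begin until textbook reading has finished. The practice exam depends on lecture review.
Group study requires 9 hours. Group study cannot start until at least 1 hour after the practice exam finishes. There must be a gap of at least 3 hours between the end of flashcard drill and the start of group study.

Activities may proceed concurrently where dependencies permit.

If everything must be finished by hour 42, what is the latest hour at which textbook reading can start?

3

Final review has no dependents, so it just needs to finish by hour 42. Starting by 42 − 9 = hour 33 achieves that.
Since final review (must start by hour 33, minus 3-hour gap → hour 30) depends on it, group study must finish by hour 30. Backing off its 9-hour duration gives a latest start of hour 21.
Formula-sheet prep has no dependents, so it just needs to finish by hour 42. Starting by 42 − 4 = hour 38 achieves that.
The practice exam has several dependents: group study (must start by hour 21, minus 1-hour gap → hour 20); formula-sheet prep (must start by hour 38); final review (must start by hour 33). The earliest of those limits is hour 20, so the practice exam must start by 20 − 6 = hour 14.
Since the practice exam (must start by hour 14, minus 1-hour gap → hour 13) depends on it, the problem set must finish by hour 13. Backing off its 2-hour duration gives a latest start of hour 11.
Textbook reading feeds the problem set (must start by hour 11, minus 2-hour gap → hour 9); the practice exam (must start by hour 14); final review (must start by hour 33). Taking the minimum, textbook reading must finish by hour 9 and start by 9 − 6 = hour 3.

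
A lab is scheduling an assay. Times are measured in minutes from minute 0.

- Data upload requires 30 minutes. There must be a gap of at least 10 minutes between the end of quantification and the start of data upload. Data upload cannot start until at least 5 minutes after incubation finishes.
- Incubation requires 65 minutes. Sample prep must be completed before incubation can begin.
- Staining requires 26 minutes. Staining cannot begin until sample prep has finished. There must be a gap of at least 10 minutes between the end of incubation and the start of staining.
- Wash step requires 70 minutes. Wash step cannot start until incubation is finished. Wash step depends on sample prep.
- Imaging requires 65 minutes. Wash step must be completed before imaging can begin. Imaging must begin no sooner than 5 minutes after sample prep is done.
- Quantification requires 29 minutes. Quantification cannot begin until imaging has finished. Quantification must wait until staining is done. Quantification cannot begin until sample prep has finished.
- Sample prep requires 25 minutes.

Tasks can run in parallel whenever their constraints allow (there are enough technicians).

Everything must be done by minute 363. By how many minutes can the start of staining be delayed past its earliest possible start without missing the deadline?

168

Nothing blocks sample prep, so it runs from minute 0 to minute 25.
After sample prep (finishes minute 25), incubation can start at minute 25 and finishes at minute 90.
Staining has to wait for sample prep (finishes minute 25); incubation (finishes minute 90, plus 10-minute gap → minute 100). The latest of these is minute 100, so staining runs minute 100 to 100 + 26 = minute 126.

Working backward from the deadline:
Data upload has no dependents, so it just needs to finish by minute 363. Starting by 363 − 30 = minute 333 achieves that.
Quantification feeds into data upload (must start by minute 333, minus 10-minute gap → minute 323); so quantification must finish by minute 323 and therefore start by minute 294.
Staining has to be done before quantification (must start by minute 294). That means finishing by minute 294, i.e. starting by 294 − 26 = minute 268.
So staining can start as early as minute 100 and as late as minute 268, giving 268 − 100 = 168 minutes of slack.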